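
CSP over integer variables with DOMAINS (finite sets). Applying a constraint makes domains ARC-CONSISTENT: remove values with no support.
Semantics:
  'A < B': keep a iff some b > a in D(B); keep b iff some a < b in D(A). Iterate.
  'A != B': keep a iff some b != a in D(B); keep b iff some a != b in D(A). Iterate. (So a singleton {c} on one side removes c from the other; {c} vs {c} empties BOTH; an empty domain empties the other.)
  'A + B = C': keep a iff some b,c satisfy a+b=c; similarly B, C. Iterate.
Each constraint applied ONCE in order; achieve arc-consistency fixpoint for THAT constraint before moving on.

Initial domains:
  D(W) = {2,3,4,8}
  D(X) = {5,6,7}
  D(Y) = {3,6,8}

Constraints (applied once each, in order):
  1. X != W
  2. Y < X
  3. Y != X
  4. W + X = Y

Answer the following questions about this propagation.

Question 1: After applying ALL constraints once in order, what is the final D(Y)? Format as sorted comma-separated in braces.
Constraint 1 (X != W) on D(X)={5,6,7} D(W)={2,3,4,8}: no change
Constraint 2 (Y < X) on D(Y)={3,6,8} D(X)={5,6,7}: Y {3,6,8}->{3,6}
Constraint 3 (Y != X) on D(Y)={3,6} D(X)={5,6,7}: no change
Constraint 4 (W + X = Y) on D(W)={2,3,4,8} D(X)={5,6,7} D(Y)={3,6}: W {2,3,4,8}->{}; X {5,6,7}->{}; Y {3,6}->{}
So after all 4 constraints: D(Y) = {}

Answer: {}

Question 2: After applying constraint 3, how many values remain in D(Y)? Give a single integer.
Constraint 1 (X != W) on D(X)={5,6,7} D(W)={2,3,4,8}: no change
Constraint 2 (Y < X) on D(Y)={3,6,8} D(X)={5,6,7}: Y {3,6,8}->{3,6}
Constraint 3 (Y != X) on D(Y)={3,6} D(X)={5,6,7}: no change
So after constraint 3: D(Y)={3,6}, size = 2

Answer: 2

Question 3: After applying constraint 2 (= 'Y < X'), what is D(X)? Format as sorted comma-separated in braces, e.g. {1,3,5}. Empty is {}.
Constraint 1 (X != W) on D(X)={5,6,7} D(W)={2,3,4,8}: no change
Constraint 2 (Y < X) on D(Y)={3,6,8} D(X)={5,6,7}: Y {3,6,8}->{3,6}
So after constraint 2: D(X) = {5,6,7}

Answer: {5,6,7}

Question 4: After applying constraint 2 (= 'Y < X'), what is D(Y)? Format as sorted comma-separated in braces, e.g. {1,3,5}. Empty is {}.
Constraint 1 (X != W) on D(X)={5,6,7} D(W)={2,3,4,8}: no change
Constraint 2 (Y < X) on D(Y)={3,6,8} D(X)={5,6,7}: Y {3,6,8}->{3,6}
So after constraint 2: D(Y) = {3,6}

Answer: {3,6}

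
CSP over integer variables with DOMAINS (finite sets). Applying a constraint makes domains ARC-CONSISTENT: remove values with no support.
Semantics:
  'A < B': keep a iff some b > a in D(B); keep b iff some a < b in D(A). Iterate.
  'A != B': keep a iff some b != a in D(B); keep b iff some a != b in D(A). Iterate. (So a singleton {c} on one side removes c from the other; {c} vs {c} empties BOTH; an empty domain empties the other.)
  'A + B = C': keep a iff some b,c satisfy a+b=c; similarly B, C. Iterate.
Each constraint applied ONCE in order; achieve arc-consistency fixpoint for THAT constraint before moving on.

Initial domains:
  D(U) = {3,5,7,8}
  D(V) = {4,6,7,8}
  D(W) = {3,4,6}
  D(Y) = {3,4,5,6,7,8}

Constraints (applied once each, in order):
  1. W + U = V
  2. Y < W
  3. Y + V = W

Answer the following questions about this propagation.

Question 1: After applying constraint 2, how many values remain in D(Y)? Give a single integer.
Constraint 1 (W + U = V) on D(W)={3,4,6} D(U)={3,5,7,8} D(V)={4,6,7,8}: W {3,4,6}->{3,4}; U {3,5,7,8}->{3,5}; V {4,6,7,8}->{6,7,8}
Constraint 2 (Y < W) on D(Y)={3,4,5,6,7,8} D(W)={3,4}: Y {3,4,5,6,7,8}->{3}; W {3,4}->{4}
So after constraint 2: D(Y)={3}, size = 1

Answer: 1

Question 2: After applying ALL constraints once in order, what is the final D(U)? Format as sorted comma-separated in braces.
Answer: {3,5}

Derivation:
Constraint 1 (W + U = V) on D(W)={3,4,6} D(U)={3,5,7,8} D(V)={4,6,7,8}: W {3,4,6}->{3,4}; U {3,5,7,8}->{3,5}; V {4,6,7,8}->{6,7,8}
Constraint 2 (Y < W) on D(Y)={3,4,5,6,7,8} D(W)={3,4}: Y {3,4,5,6,7,8}->{3}; W {3,4}->{4}
Constraint 3 (Y + V = W) on D(Y)={3} D(V)={6,7,8} D(W)={4}: Y {3}->{}; V {6,7,8}->{}; W {4}->{}
So after all 3 constraints: D(U) = {3,5}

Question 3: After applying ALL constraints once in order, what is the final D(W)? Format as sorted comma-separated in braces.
Constraint 1 (W + U = V) on D(W)={3,4,6} D(U)={3,5,7,8} D(V)={4,6,7,8}: W {3,4,6}->{3,4}; U {3,5,7,8}->{3,5}; V {4,6,7,8}->{6,7,8}
Constraint 2 (Y < W) on D(Y)={3,4,5,6,7,8} D(W)={3,4}: Y {3,4,5,6,7,8}->{3}; W {3,4}->{4}
Constraint 3 (Y + V = W) on D(Y)={3} D(V)={6,7,8} D(W)={4}: Y {3}->{}; V {6,7,8}->{}; W {4}->{}
So after all 3 constraints: D(W) = {}

Answer: {}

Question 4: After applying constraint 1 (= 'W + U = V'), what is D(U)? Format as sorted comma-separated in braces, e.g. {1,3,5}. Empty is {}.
Constraint 1 (W + U = V) on D(W)={3,4,6} D(U)={3,5,7,8} D(V)={4,6,7,8}: W {3,4,6}->{3,4}; U {3,5,7,8}->{3,5}; V {4,6,7,8}->{6,7,8}
So after constraint 1: D(U) = {3,5}

Answer: {3,5}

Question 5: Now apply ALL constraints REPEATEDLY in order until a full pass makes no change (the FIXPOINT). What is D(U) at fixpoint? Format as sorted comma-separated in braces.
Answer: {}

Derivation:
pass 0 (initial): D(U)={3,5,7,8}
pass 1: U {3,5,7,8}->{3,5}; V {4,6,7,8}->{}; W {3,4,6}->{}; Y {3,4,5,6,7,8}->{}
pass 2: U {3,5}->{}
pass 3: no change
Fixpoint after 3 passes: D(U) = {}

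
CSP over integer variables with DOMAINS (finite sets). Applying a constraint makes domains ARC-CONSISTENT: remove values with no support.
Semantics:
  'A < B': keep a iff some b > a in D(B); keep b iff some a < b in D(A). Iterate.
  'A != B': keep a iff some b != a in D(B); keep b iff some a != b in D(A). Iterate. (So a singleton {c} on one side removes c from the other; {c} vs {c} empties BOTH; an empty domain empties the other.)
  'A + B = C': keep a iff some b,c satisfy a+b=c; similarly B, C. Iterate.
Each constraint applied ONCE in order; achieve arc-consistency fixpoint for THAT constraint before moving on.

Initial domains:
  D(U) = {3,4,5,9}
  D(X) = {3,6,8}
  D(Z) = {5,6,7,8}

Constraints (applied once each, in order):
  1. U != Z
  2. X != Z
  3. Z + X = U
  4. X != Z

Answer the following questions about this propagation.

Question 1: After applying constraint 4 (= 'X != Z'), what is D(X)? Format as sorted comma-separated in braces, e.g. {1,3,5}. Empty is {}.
Answer: {3}

Derivation:
Constraint 1 (U != Z) on D(U)={3,4,5,9} D(Z)={5,6,7,8}: no change
Constraint 2 (X != Z) on D(X)={3,6,8} D(Z)={5,6,7,8}: no change
Constraint 3 (Z + X = U) on D(Z)={5,6,7,8} D(X)={3,6,8} D(U)={3,4,5,9}: Z {5,6,7,8}->{6}; X {3,6,8}->{3}; U {3,4,5,9}->{9}
Constraint 4 (X != Z) on D(X)={3} D(Z)={6}: no change
So after constraint 4: D(X) = {3}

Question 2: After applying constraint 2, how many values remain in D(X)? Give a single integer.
Constraint 1 (U != Z) on D(U)={3,4,5,9} D(Z)={5,6,7,8}: no change
Constraint 2 (X != Z) on D(X)={3,6,8} D(Z)={5,6,7,8}: no change
So after constraint 2: D(X)={3,6,8}, size = 3

Answer: 3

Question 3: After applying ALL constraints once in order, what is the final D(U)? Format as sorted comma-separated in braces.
Constraint 1 (U != Z) on D(U)={3,4,5,9} D(Z)={5,6,7,8}: no change
Constraint 2 (X != Z) on D(X)={3,6,8} D(Z)={5,6,7,8}: no change
Constraint 3 (Z + X = U) on D(Z)={5,6,7,8} D(X)={3,6,8} D(U)={3,4,5,9}: Z {5,6,7,8}->{6}; X {3,6,8}->{3}; U {3,4,5,9}->{9}
Constraint 4 (X != Z) on D(X)={3} D(Z)={6}: no change
So after all 4 constraints: D(U) = {9}

Answer: {9}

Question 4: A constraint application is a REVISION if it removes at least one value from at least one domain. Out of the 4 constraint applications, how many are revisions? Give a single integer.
Constraint 1 (U != Z) on D(U)={3,4,5,9} D(Z)={5,6,7,8}: no change => not a revision
Constraint 2 (X != Z) on D(X)={3,6,8} D(Z)={5,6,7,8}: no change => not a revision
Constraint 3 (Z + X = U) on D(Z)={5,6,7,8} D(X)={3,6,8} D(U)={3,4,5,9}: Z {5,6,7,8}->{6}; X {3,6,8}->{3}; U {3,4,5,9}->{9} => REVISION
Constraint 4 (X != Z) on D(X)={3} D(Z)={6}: no change => not a revision
Total revisions = 1

Answer: 1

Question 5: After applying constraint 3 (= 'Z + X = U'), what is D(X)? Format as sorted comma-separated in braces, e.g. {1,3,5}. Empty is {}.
Answer: {3}

Derivation:
Constraint 1 (U != Z) on D(U)={3,4,5,9} D(Z)={5,6,7,8}: no change
Constraint 2 (X != Z) on D(X)={3,6,8} D(Z)={5,6,7,8}: no change
Constraint 3 (Z + X = U) on D(Z)={5,6,7,8} D(X)={3,6,8} D(U)={3,4,5,9}: Z {5,6,7,8}->{6}; X {3,6,8}->{3}; U {3,4,5,9}->{9}
So after constraint 3: D(X) = {3}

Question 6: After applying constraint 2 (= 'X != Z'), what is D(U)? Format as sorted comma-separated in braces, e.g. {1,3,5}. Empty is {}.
Constraint 1 (U != Z) on D(U)={3,4,5,9} D(Z)={5,6,7,8}: no change
Constraint 2 (X != Z) on D(X)={3,6,8} D(Z)={5,6,7,8}: no change
So after constraint 2: D(U) = {3,4,5,9}

Answer: {3,4,5,9}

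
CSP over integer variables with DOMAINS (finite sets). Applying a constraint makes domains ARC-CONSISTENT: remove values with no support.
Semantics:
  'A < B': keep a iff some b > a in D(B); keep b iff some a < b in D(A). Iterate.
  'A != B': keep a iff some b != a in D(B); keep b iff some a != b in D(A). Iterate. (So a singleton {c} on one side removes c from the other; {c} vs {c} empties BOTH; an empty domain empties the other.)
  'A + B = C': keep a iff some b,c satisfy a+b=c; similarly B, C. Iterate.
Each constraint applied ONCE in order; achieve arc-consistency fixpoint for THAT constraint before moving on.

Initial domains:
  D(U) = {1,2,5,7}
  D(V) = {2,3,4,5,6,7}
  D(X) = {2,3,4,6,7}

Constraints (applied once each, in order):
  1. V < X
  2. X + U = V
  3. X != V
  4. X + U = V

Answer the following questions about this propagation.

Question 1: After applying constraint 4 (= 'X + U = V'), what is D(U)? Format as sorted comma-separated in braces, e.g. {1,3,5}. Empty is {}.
Constraint 1 (V < X) on D(V)={2,3,4,5,6,7} D(X)={2,3,4,6,7}: V {2,3,4,5,6,7}->{2,3,4,5,6}; X {2,3,4,6,7}->{3,4,6,7}
Constraint 2 (X + U = V) on D(X)={3,4,6,7} D(U)={1,2,5,7} D(V)={2,3,4,5,6}: X {3,4,6,7}->{3,4}; U {1,2,5,7}->{1,2}; V {2,3,4,5,6}->{4,5,6}
Constraint 3 (X != V) on D(X)={3,4} D(V)={4,5,6}: no change
Constraint 4 (X + U = V) on D(X)={3,4} D(U)={1,2} D(V)={4,5,6}: no change
So after constraint 4: D(U) = {1,2}

Answer: {1,2}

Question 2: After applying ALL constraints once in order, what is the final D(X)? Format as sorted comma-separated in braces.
Answer: {3,4}

Derivation:
Constraint 1 (V < X) on D(V)={2,3,4,5,6,7} D(X)={2,3,4,6,7}: V {2,3,4,5,6,7}->{2,3,4,5,6}; X {2,3,4,6,7}->{3,4,6,7}
Constraint 2 (X + U = V) on D(X)={3,4,6,7} D(U)={1,2,5,7} D(V)={2,3,4,5,6}: X {3,4,6,7}->{3,4}; U {1,2,5,7}->{1,2}; V {2,3,4,5,6}->{4,5,6}
Constraint 3 (X != V) on D(X)={3,4} D(V)={4,5,6}: no change
Constraint 4 (X + U = V) on D(X)={3,4} D(U)={1,2} D(V)={4,5,6}: no change
So after all 4 constraints: D(X) = {3,4}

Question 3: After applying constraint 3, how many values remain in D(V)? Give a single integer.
Answer: 3

Derivation:
Constraint 1 (V < X) on D(V)={2,3,4,5,6,7} D(X)={2,3,4,6,7}: V {2,3,4,5,6,7}->{2,3,4,5,6}; X {2,3,4,6,7}->{3,4,6,7}
Constraint 2 (X + U = V) on D(X)={3,4,6,7} D(U)={1,2,5,7} D(V)={2,3,4,5,6}: X {3,4,6,7}->{3,4}; U {1,2,5,7}->{1,2}; V {2,3,4,5,6}->{4,5,6}
Constraint 3 (X != V) on D(X)={3,4} D(V)={4,5,6}: no change
So after constraint 3: D(V)={4,5,6}, size = 3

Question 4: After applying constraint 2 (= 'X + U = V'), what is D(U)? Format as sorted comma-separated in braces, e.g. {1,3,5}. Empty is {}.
Answer: {1,2}

Derivation:
Constraint 1 (V < X) on D(V)={2,3,4,5,6,7} D(X)={2,3,4,6,7}: V {2,3,4,5,6,7}->{2,3,4,5,6}; X {2,3,4,6,7}->{3,4,6,7}
Constraint 2 (X + U = V) on D(X)={3,4,6,7} D(U)={1,2,5,7} D(V)={2,3,4,5,6}: X {3,4,6,7}->{3,4}; U {1,2,5,7}->{1,2}; V {2,3,4,5,6}->{4,5,6}
So after constraint 2: D(U) = {1,2}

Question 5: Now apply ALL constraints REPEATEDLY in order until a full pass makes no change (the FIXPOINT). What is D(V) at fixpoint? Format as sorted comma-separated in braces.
Answer: {}

Derivation:
pass 0 (initial): D(V)={2,3,4,5,6,7}
pass 1: U {1,2,5,7}->{1,2}; V {2,3,4,5,6,7}->{4,5,6}; X {2,3,4,6,7}->{3,4}
pass 2: U {1,2}->{}; V {4,5,6}->{}; X {3,4}->{}
pass 3: no change
Fixpoint after 3 passes: D(V) = {}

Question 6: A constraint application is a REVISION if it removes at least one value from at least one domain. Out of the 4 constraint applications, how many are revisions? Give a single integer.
Answer: 2

Derivation:
Constraint 1 (V < X) on D(V)={2,3,4,5,6,7} D(X)={2,3,4,6,7}: V {2,3,4,5,6,7}->{2,3,4,5,6}; X {2,3,4,6,7}->{3,4,6,7} => REVISION
Constraint 2 (X + U = V) on D(X)={3,4,6,7} D(U)={1,2,5,7} D(V)={2,3,4,5,6}: X {3,4,6,7}->{3,4}; U {1,2,5,7}->{1,2}; V {2,3,4,5,6}->{4,5,6} => REVISION
Constraint 3 (X != V) on D(X)={3,4} D(V)={4,5,6}: no change => not a revision
Constraint 4 (X + U = V) on D(X)={3,4} D(U)={1,2} D(V)={4,5,6}: no change => not a revision
Total revisions = 2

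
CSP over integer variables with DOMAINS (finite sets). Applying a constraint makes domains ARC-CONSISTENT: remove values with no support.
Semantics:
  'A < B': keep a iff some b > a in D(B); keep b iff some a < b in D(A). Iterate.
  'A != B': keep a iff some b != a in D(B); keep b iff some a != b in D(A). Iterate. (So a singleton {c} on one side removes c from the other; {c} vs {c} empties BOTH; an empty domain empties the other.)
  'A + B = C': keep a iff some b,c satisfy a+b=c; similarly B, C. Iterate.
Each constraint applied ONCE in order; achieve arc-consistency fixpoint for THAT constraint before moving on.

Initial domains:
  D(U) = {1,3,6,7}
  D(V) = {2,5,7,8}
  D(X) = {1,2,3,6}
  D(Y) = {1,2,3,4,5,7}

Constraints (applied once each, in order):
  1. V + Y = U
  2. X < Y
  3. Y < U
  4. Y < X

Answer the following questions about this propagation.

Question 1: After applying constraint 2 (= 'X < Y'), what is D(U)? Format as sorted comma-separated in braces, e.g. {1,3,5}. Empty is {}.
Answer: {3,6,7}

Derivation:
Constraint 1 (V + Y = U) on D(V)={2,5,7,8} D(Y)={1,2,3,4,5,7} D(U)={1,3,6,7}: V {2,5,7,8}->{2,5}; Y {1,2,3,4,5,7}->{1,2,4,5}; U {1,3,6,7}->{3,6,7}
Constraint 2 (X < Y) on D(X)={1,2,3,6} D(Y)={1,2,4,5}: X {1,2,3,6}->{1,2,3}; Y {1,2,4,5}->{2,4,5}
So after constraint 2: D(U) = {3,6,7}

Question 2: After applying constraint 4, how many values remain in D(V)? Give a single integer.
Answer: 2

Derivation:
Constraint 1 (V + Y = U) on D(V)={2,5,7,8} D(Y)={1,2,3,4,5,7} D(U)={1,3,6,7}: V {2,5,7,8}->{2,5}; Y {1,2,3,4,5,7}->{1,2,4,5}; U {1,3,6,7}->{3,6,7}
Constraint 2 (X < Y) on D(X)={1,2,3,6} D(Y)={1,2,4,5}: X {1,2,3,6}->{1,2,3}; Y {1,2,4,5}->{2,4,5}
Constraint 3 (Y < U) on D(Y)={2,4,5} D(U)={3,6,7}: no change
Constraint 4 (Y < X) on D(Y)={2,4,5} D(X)={1,2,3}: Y {2,4,5}->{2}; X {1,2,3}->{3}
So after constraint 4: D(V)={2,5}, size = 2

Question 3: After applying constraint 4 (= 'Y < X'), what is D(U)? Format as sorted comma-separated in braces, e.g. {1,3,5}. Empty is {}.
Answer: {3,6,7}

Derivation:
Constraint 1 (V + Y = U) on D(V)={2,5,7,8} D(Y)={1,2,3,4,5,7} D(U)={1,3,6,7}: V {2,5,7,8}->{2,5}; Y {1,2,3,4,5,7}->{1,2,4,5}; U {1,3,6,7}->{3,6,7}
Constraint 2 (X < Y) on D(X)={1,2,3,6} D(Y)={1,2,4,5}: X {1,2,3,6}->{1,2,3}; Y {1,2,4,5}->{2,4,5}
Constraint 3 (Y < U) on D(Y)={2,4,5} D(U)={3,6,7}: no change
Constraint 4 (Y < X) on D(Y)={2,4,5} D(X)={1,2,3}: Y {2,4,5}->{2}; X {1,2,3}->{3}
So after constraint 4: D(U) = {3,6,7}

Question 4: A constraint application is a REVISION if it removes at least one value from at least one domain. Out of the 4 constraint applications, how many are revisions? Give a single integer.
Constraint 1 (V + Y = U) on D(V)={2,5,7,8} D(Y)={1,2,3,4,5,7} D(U)={1,3,6,7}: V {2,5,7,8}->{2,5}; Y {1,2,3,4,5,7}->{1,2,4,5}; U {1,3,6,7}->{3,6,7} => REVISION
Constraint 2 (X < Y) on D(X)={1,2,3,6} D(Y)={1,2,4,5}: X {1,2,3,6}->{1,2,3}; Y {1,2,4,5}->{2,4,5} => REVISION
Constraint 3 (Y < U) on D(Y)={2,4,5} D(U)={3,6,7}: no change => not a revision
Constraint 4 (Y < X) on D(Y)={2,4,5} D(X)={1,2,3}: Y {2,4,5}->{2}; X {1,2,3}->{3} => REVISION
Total revisions = 3

Answer: 3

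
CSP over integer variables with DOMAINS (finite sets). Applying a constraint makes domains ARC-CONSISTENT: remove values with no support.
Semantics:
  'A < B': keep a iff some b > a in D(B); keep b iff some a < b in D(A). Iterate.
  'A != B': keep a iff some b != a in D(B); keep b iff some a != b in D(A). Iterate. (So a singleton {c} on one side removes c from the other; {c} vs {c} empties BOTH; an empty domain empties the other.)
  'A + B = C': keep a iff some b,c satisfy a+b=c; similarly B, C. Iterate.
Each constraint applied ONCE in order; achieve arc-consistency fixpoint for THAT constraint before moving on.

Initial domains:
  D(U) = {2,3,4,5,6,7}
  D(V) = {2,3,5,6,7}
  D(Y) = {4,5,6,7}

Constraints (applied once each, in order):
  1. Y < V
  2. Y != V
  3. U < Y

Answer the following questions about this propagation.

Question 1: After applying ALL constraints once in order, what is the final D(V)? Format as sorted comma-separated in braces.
Constraint 1 (Y < V) on D(Y)={4,5,6,7} D(V)={2,3,5,6,7}: Y {4,5,6,7}->{4,5,6}; V {2,3,5,6,7}->{5,6,7}
Constraint 2 (Y != V) on D(Y)={4,5,6} D(V)={5,6,7}: no change
Constraint 3 (U < Y) on D(U)={2,3,4,5,6,7} D(Y)={4,5,6}: U {2,3,4,5,6,7}->{2,3,4,5}
So after all 3 constraints: D(V) = {5,6,7}

Answer: {5,6,7}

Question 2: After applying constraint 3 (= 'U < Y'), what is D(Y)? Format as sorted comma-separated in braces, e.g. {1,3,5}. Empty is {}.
Answer: {4,5,6}

Derivation:
Constraint 1 (Y < V) on D(Y)={4,5,6,7} D(V)={2,3,5,6,7}: Y {4,5,6,7}->{4,5,6}; V {2,3,5,6,7}->{5,6,7}
Constraint 2 (Y != V) on D(Y)={4,5,6} D(V)={5,6,7}: no change
Constraint 3 (U < Y) on D(U)={2,3,4,5,6,7} D(Y)={4,5,6}: U {2,3,4,5,6,7}->{2,3,4,5}
So after constraint 3: D(Y) = {4,5,6}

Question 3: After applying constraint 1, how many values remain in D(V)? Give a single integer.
Constraint 1 (Y < V) on D(Y)={4,5,6,7} D(V)={2,3,5,6,7}: Y {4,5,6,7}->{4,5,6}; V {2,3,5,6,7}->{5,6,7}
So after constraint 1: D(V)={5,6,7}, size = 3

Answer: 3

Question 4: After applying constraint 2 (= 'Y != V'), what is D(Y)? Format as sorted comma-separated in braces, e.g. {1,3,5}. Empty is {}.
Answer: {4,5,6}

Derivation:
Constraint 1 (Y < V) on D(Y)={4,5,6,7} D(V)={2,3,5,6,7}: Y {4,5,6,7}->{4,5,6}; V {2,3,5,6,7}->{5,6,7}
Constraint 2 (Y != V) on D(Y)={4,5,6} D(V)={5,6,7}: no change
So after constraint 2: D(Y) = {4,5,6}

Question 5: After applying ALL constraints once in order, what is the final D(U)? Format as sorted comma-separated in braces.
Constraint 1 (Y < V) on D(Y)={4,5,6,7} D(V)={2,3,5,6,7}: Y {4,5,6,7}->{4,5,6}; V {2,3,5,6,7}->{5,6,7}
Constraint 2 (Y != V) on D(Y)={4,5,6} D(V)={5,6,7}: no change
Constraint 3 (U < Y) on D(U)={2,3,4,5,6,7} D(Y)={4,5,6}: U {2,3,4,5,6,7}->{2,3,4,5}
So after all 3 constraints: D(U) = {2,3,4,5}

Answer: {2,3,4,5}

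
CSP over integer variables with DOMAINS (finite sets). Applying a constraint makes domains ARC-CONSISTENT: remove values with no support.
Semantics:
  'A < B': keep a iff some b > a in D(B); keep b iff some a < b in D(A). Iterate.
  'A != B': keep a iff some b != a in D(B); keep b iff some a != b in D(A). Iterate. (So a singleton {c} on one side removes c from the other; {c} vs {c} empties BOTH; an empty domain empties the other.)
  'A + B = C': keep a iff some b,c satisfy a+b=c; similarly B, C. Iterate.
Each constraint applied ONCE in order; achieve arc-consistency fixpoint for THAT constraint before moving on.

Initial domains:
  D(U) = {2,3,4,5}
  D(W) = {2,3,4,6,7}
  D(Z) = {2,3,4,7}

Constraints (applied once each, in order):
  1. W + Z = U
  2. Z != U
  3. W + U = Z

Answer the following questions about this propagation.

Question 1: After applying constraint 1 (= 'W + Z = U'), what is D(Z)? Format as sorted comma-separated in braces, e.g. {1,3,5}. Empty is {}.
Answer: {2,3}

Derivation:
Constraint 1 (W + Z = U) on D(W)={2,3,4,6,7} D(Z)={2,3,4,7} D(U)={2,3,4,5}: W {2,3,4,6,7}->{2,3}; Z {2,3,4,7}->{2,3}; U {2,3,4,5}->{4,5}
So after constraint 1: D(Z) = {2,3}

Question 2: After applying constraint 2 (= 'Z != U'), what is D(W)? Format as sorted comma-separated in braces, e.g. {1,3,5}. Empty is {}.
Constraint 1 (W + Z = U) on D(W)={2,3,4,6,7} D(Z)={2,3,4,7} D(U)={2,3,4,5}: W {2,3,4,6,7}->{2,3}; Z {2,3,4,7}->{2,3}; U {2,3,4,5}->{4,5}
Constraint 2 (Z != U) on D(Z)={2,3} D(U)={4,5}: no change
So after constraint 2: D(W) = {2,3}

Answer: {2,3}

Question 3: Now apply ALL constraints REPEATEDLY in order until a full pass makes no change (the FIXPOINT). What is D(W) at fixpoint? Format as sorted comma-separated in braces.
pass 0 (initial): D(W)={2,3,4,6,7}
pass 1: U {2,3,4,5}->{}; W {2,3,4,6,7}->{}; Z {2,3,4,7}->{}
pass 2: no change
Fixpoint after 2 passes: D(W) = {}

Answer: {}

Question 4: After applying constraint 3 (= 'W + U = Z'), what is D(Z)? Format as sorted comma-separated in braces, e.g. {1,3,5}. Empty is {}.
Answer: {}

Derivation:
Constraint 1 (W + Z = U) on D(W)={2,3,4,6,7} D(Z)={2,3,4,7} D(U)={2,3,4,5}: W {2,3,4,6,7}->{2,3}; Z {2,3,4,7}->{2,3}; U {2,3,4,5}->{4,5}
Constraint 2 (Z != U) on D(Z)={2,3} D(U)={4,5}: no change
Constraint 3 (W + U = Z) on D(W)={2,3} D(U)={4,5} D(Z)={2,3}: W {2,3}->{}; U {4,5}->{}; Z {2,3}->{}
So after constraint 3: D(Z) = {}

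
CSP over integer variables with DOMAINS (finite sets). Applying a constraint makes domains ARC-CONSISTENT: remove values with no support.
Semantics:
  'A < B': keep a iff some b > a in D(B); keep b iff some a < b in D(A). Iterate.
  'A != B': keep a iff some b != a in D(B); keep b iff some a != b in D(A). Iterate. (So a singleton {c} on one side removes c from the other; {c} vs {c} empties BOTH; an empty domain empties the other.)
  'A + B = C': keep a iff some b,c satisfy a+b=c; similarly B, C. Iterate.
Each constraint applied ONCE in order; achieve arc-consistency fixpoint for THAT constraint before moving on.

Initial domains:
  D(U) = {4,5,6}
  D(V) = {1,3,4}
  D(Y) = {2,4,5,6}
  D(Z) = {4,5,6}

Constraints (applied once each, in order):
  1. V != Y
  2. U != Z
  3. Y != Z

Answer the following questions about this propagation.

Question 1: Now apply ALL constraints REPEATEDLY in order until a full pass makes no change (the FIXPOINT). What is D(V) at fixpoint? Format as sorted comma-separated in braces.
pass 0 (initial): D(V)={1,3,4}
pass 1: no change
Fixpoint after 1 passes: D(V) = {1,3,4}

Answer: {1,3,4}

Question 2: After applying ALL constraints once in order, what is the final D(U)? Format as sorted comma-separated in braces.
Constraint 1 (V != Y) on D(V)={1,3,4} D(Y)={2,4,5,6}: no change
Constraint 2 (U != Z) on D(U)={4,5,6} D(Z)={4,5,6}: no change
Constraint 3 (Y != Z) on D(Y)={2,4,5,6} D(Z)={4,5,6}: no change
So after all 3 constraints: D(U) = {4,5,6}

Answer: {4,5,6}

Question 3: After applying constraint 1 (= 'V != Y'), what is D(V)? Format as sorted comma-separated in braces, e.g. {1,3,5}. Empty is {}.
Constraint 1 (V != Y) on D(V)={1,3,4} D(Y)={2,4,5,6}: no change
So after constraint 1: D(V) = {1,3,4}

Answer: {1,3,4}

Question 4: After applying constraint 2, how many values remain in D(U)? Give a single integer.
Constraint 1 (V != Y) on D(V)={1,3,4} D(Y)={2,4,5,6}: no change
Constraint 2 (U != Z) on D(U)={4,5,6} D(Z)={4,5,6}: no change
So after constraint 2: D(U)={4,5,6}, size = 3

Answer: 3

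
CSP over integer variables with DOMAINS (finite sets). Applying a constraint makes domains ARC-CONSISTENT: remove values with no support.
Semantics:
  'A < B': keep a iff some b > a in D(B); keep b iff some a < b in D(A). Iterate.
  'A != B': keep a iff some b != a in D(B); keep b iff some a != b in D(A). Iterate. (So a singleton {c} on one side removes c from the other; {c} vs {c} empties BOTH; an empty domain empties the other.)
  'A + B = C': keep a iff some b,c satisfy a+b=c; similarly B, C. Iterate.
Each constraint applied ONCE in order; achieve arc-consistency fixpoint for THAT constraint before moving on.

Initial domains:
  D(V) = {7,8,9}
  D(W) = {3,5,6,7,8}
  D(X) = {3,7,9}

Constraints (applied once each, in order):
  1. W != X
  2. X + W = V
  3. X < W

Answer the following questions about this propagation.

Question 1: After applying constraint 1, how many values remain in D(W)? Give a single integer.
Constraint 1 (W != X) on D(W)={3,5,6,7,8} D(X)={3,7,9}: no change
So after constraint 1: D(W)={3,5,6,7,8}, size = 5

Answer: 5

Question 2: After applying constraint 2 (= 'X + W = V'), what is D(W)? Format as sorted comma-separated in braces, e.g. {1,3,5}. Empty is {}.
Constraint 1 (W != X) on D(W)={3,5,6,7,8} D(X)={3,7,9}: no change
Constraint 2 (X + W = V) on D(X)={3,7,9} D(W)={3,5,6,7,8} D(V)={7,8,9}: X {3,7,9}->{3}; W {3,5,6,7,8}->{5,6}; V {7,8,9}->{8,9}
So after constraint 2: D(W) = {5,6}

Answer: {5,6}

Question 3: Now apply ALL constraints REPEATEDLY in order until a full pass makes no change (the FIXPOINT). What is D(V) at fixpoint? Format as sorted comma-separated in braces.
Answer: {8,9}

Derivation:
pass 0 (initial): D(V)={7,8,9}
pass 1: V {7,8,9}->{8,9}; W {3,5,6,7,8}->{5,6}; X {3,7,9}->{3}
pass 2: no change
Fixpoint after 2 passes: D(V) = {8,9}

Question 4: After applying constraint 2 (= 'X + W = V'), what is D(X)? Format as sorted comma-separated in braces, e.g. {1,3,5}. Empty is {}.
Answer: {3}

Derivation:
Constraint 1 (W != X) on D(W)={3,5,6,7,8} D(X)={3,7,9}: no change
Constraint 2 (X + W = V) on D(X)={3,7,9} D(W)={3,5,6,7,8} D(V)={7,8,9}: X {3,7,9}->{3}; W {3,5,6,7,8}->{5,6}; V {7,8,9}->{8,9}
So after constraint 2: D(X) = {3}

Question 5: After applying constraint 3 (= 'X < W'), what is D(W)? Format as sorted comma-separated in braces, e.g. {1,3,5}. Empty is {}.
Constraint 1 (W != X) on D(W)={3,5,6,7,8} D(X)={3,7,9}: no change
Constraint 2 (X + W = V) on D(X)={3,7,9} D(W)={3,5,6,7,8} D(V)={7,8,9}: X {3,7,9}->{3}; W {3,5,6,7,8}->{5,6}; V {7,8,9}->{8,9}
Constraint 3 (X < W) on D(X)={3} D(W)={5,6}: no change
So after constraint 3: D(W) = {5,6}

Answer: {5,6}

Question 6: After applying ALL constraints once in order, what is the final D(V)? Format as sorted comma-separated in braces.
Answer: {8,9}

Derivation:
Constraint 1 (W != X) on D(W)={3,5,6,7,8} D(X)={3,7,9}: no change
Constraint 2 (X + W = V) on D(X)={3,7,9} D(W)={3,5,6,7,8} D(V)={7,8,9}: X {3,7,9}->{3}; W {3,5,6,7,8}->{5,6}; V {7,8,9}->{8,9}
Constraint 3 (X < W) on D(X)={3} D(W)={5,6}: no change
So after all 3 constraints: D(V) = {8,9}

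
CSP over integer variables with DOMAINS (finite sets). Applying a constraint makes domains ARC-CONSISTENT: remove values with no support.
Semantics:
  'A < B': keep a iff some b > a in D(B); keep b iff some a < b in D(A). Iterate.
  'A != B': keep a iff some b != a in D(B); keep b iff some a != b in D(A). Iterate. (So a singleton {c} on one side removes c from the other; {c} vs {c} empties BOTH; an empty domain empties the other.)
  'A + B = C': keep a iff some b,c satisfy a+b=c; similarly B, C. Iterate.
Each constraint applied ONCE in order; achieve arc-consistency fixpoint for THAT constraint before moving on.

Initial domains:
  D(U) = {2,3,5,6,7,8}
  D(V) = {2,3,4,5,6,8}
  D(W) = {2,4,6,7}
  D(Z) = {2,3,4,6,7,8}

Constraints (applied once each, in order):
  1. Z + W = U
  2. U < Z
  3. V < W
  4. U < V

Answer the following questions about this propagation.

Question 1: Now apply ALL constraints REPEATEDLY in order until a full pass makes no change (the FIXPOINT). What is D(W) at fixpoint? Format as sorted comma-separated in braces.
pass 0 (initial): D(W)={2,4,6,7}
pass 1: U {2,3,5,6,7,8}->{}; V {2,3,4,5,6,8}->{}; W {2,4,6,7}->{4,6}; Z {2,3,4,6,7,8}->{6}
pass 2: W {4,6}->{}; Z {6}->{}
pass 3: no change
Fixpoint after 3 passes: D(W) = {}

Answer: {}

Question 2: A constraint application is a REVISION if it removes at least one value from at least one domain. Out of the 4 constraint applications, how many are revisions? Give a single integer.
Constraint 1 (Z + W = U) on D(Z)={2,3,4,6,7,8} D(W)={2,4,6,7} D(U)={2,3,5,6,7,8}: Z {2,3,4,6,7,8}->{2,3,4,6}; W {2,4,6,7}->{2,4,6}; U {2,3,5,6,7,8}->{5,6,7,8} => REVISION
Constraint 2 (U < Z) on D(U)={5,6,7,8} D(Z)={2,3,4,6}: U {5,6,7,8}->{5}; Z {2,3,4,6}->{6} => REVISION
Constraint 3 (V < W) on D(V)={2,3,4,5,6,8} D(W)={2,4,6}: V {2,3,4,5,6,8}->{2,3,4,5}; W {2,4,6}->{4,6} => REVISION
Constraint 4 (U < V) on D(U)={5} D(V)={2,3,4,5}: U {5}->{}; V {2,3,4,5}->{} => REVISION
Total revisions = 4

Answer: 4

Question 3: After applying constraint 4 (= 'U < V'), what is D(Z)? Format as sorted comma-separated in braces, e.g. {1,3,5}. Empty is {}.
Constraint 1 (Z + W = U) on D(Z)={2,3,4,6,7,8} D(W)={2,4,6,7} D(U)={2,3,5,6,7,8}: Z {2,3,4,6,7,8}->{2,3,4,6}; W {2,4,6,7}->{2,4,6}; U {2,3,5,6,7,8}->{5,6,7,8}
Constraint 2 (U < Z) on D(U)={5,6,7,8} D(Z)={2,3,4,6}: U {5,6,7,8}->{5}; Z {2,3,4,6}->{6}
Constraint 3 (V < W) on D(V)={2,3,4,5,6,8} D(W)={2,4,6}: V {2,3,4,5,6,8}->{2,3,4,5}; W {2,4,6}->{4,6}
Constraint 4 (U < V) on D(U)={5} D(V)={2,3,4,5}: U {5}->{}; V {2,3,4,5}->{}
So after constraint 4: D(Z) = {6}

Answer: {6}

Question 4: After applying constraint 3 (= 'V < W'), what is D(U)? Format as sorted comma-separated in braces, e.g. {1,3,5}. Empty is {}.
Constraint 1 (Z + W = U) on D(Z)={2,3,4,6,7,8} D(W)={2,4,6,7} D(U)={2,3,5,6,7,8}: Z {2,3,4,6,7,8}->{2,3,4,6}; W {2,4,6,7}->{2,4,6}; U {2,3,5,6,7,8}->{5,6,7,8}
Constraint 2 (U < Z) on D(U)={5,6,7,8} D(Z)={2,3,4,6}: U {5,6,7,8}->{5}; Z {2,3,4,6}->{6}
Constraint 3 (V < W) on D(V)={2,3,4,5,6,8} D(W)={2,4,6}: V {2,3,4,5,6,8}->{2,3,4,5}; W {2,4,6}->{4,6}
So after constraint 3: D(U) = {5}

Answer: {5}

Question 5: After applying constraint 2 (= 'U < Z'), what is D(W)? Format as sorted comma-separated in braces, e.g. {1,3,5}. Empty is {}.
Answer: {2,4,6}

Derivation:
Constraint 1 (Z + W = U) on D(Z)={2,3,4,6,7,8} D(W)={2,4,6,7} D(U)={2,3,5,6,7,8}: Z {2,3,4,6,7,8}->{2,3,4,6}; W {2,4,6,7}->{2,4,6}; U {2,3,5,6,7,8}->{5,6,7,8}
Constraint 2 (U < Z) on D(U)={5,6,7,8} D(Z)={2,3,4,6}: U {5,6,7,8}->{5}; Z {2,3,4,6}->{6}
So after constraint 2: D(W) = {2,4,6}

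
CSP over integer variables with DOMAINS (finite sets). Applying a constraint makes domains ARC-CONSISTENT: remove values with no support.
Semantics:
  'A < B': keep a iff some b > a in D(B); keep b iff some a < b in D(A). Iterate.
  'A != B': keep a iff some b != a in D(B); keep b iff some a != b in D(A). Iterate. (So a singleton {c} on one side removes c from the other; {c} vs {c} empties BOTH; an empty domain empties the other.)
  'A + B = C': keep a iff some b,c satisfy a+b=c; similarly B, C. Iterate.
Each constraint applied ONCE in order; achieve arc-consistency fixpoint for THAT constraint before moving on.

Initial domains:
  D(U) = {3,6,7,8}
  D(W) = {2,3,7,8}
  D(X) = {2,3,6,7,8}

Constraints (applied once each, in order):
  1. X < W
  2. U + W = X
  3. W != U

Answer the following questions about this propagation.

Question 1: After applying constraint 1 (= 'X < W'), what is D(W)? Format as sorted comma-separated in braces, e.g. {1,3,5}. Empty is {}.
Answer: {3,7,8}

Derivation:
Constraint 1 (X < W) on D(X)={2,3,6,7,8} D(W)={2,3,7,8}: X {2,3,6,7,8}->{2,3,6,7}; W {2,3,7,8}->{3,7,8}
So after constraint 1: D(W) = {3,7,8}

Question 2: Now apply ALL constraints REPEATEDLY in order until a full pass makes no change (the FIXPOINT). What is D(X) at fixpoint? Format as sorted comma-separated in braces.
pass 0 (initial): D(X)={2,3,6,7,8}
pass 1: U {3,6,7,8}->{}; W {2,3,7,8}->{}; X {2,3,6,7,8}->{6}
pass 2: X {6}->{}
pass 3: no change
Fixpoint after 3 passes: D(X) = {}

Answer: {}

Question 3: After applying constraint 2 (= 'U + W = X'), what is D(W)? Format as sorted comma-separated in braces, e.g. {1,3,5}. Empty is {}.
Answer: {3}

Derivation:
Constraint 1 (X < W) on D(X)={2,3,6,7,8} D(W)={2,3,7,8}: X {2,3,6,7,8}->{2,3,6,7}; W {2,3,7,8}->{3,7,8}
Constraint 2 (U + W = X) on D(U)={3,6,7,8} D(W)={3,7,8} D(X)={2,3,6,7}: U {3,6,7,8}->{3}; W {3,7,8}->{3}; X {2,3,6,7}->{6}
So after constraint 2: D(W) = {3}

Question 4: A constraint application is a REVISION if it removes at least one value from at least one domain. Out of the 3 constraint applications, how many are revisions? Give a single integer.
Constraint 1 (X < W) on D(X)={2,3,6,7,8} D(W)={2,3,7,8}: X {2,3,6,7,8}->{2,3,6,7}; W {2,3,7,8}->{3,7,8} => REVISION
Constraint 2 (U + W = X) on D(U)={3,6,7,8} D(W)={3,7,8} D(X)={2,3,6,7}: U {3,6,7,8}->{3}; W {3,7,8}->{3}; X {2,3,6,7}->{6} => REVISION
Constraint 3 (W != U) on D(W)={3} D(U)={3}: W {3}->{}; U {3}->{} => REVISION
Total revisions = 3

Answer: 3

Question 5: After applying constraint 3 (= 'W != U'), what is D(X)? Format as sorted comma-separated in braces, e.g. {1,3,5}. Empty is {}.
Constraint 1 (X < W) on D(X)={2,3,6,7,8} D(W)={2,3,7,8}: X {2,3,6,7,8}->{2,3,6,7}; W {2,3,7,8}->{3,7,8}
Constraint 2 (U + W = X) on D(U)={3,6,7,8} D(W)={3,7,8} D(X)={2,3,6,7}: U {3,6,7,8}->{3}; W {3,7,8}->{3}; X {2,3,6,7}->{6}
Constraint 3 (W != U) on D(W)={3} D(U)={3}: W {3}->{}; U {3}->{}
So after constraint 3: D(X) = {6}

Answer: {6}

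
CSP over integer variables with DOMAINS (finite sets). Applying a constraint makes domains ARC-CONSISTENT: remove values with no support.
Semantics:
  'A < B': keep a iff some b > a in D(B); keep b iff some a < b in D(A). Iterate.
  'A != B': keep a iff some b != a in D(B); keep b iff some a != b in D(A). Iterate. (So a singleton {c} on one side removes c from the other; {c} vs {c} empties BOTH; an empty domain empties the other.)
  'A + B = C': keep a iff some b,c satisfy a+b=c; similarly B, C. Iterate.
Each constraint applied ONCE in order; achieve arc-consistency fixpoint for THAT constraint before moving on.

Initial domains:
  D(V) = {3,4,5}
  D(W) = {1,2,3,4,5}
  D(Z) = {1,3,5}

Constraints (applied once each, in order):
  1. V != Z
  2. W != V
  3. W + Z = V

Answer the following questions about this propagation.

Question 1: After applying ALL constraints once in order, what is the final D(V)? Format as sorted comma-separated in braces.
Constraint 1 (V != Z) on D(V)={3,4,5} D(Z)={1,3,5}: no change
Constraint 2 (W != V) on D(W)={1,2,3,4,5} D(V)={3,4,5}: no change
Constraint 3 (W + Z = V) on D(W)={1,2,3,4,5} D(Z)={1,3,5} D(V)={3,4,5}: W {1,2,3,4,5}->{1,2,3,4}; Z {1,3,5}->{1,3}
So after all 3 constraints: D(V) = {3,4,5}

Answer: {3,4,5}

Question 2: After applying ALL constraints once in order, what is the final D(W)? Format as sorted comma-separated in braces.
Constraint 1 (V != Z) on D(V)={3,4,5} D(Z)={1,3,5}: no change
Constraint 2 (W != V) on D(W)={1,2,3,4,5} D(V)={3,4,5}: no change
Constraint 3 (W + Z = V) on D(W)={1,2,3,4,5} D(Z)={1,3,5} D(V)={3,4,5}: W {1,2,3,4,5}->{1,2,3,4}; Z {1,3,5}->{1,3}
So after all 3 constraints: D(W) = {1,2,3,4}

Answer: {1,2,3,4}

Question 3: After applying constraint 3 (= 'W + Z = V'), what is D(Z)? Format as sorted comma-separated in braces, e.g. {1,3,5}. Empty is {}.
Constraint 1 (V != Z) on D(V)={3,4,5} D(Z)={1,3,5}: no change
Constraint 2 (W != V) on D(W)={1,2,3,4,5} D(V)={3,4,5}: no change
Constraint 3 (W + Z = V) on D(W)={1,2,3,4,5} D(Z)={1,3,5} D(V)={3,4,5}: W {1,2,3,4,5}->{1,2,3,4}; Z {1,3,5}->{1,3}
So after constraint 3: D(Z) = {1,3}

Answer: {1,3}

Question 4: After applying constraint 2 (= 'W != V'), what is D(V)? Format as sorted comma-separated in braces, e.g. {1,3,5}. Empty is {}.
Constraint 1 (V != Z) on D(V)={3,4,5} D(Z)={1,3,5}: no change
Constraint 2 (W != V) on D(W)={1,2,3,4,5} D(V)={3,4,5}: no change
So after constraint 2: D(V) = {3,4,5}

Answer: {3,4,5}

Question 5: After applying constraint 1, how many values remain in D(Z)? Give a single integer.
Answer: 3

Derivation:
Constraint 1 (V != Z) on D(V)={3,4,5} D(Z)={1,3,5}: no change
So after constraint 1: D(Z)={1,3,5}, size = 3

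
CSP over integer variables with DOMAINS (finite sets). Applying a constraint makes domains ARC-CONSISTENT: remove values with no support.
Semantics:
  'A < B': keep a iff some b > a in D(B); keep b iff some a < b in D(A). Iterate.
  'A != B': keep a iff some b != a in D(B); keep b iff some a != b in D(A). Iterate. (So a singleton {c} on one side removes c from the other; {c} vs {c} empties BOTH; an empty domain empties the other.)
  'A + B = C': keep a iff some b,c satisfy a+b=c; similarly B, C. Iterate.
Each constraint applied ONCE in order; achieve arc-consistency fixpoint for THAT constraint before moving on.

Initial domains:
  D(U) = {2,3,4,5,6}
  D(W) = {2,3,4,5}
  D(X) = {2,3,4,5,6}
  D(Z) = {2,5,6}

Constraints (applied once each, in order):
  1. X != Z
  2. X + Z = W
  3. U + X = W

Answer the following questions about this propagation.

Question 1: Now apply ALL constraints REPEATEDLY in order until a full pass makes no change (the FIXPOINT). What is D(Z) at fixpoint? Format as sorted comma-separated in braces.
Answer: {2}

Derivation:
pass 0 (initial): D(Z)={2,5,6}
pass 1: U {2,3,4,5,6}->{2,3}; W {2,3,4,5}->{4,5}; X {2,3,4,5,6}->{2,3}; Z {2,5,6}->{2}
pass 2: U {2,3}->{2}; W {4,5}->{5}; X {2,3}->{3}
pass 3: no change
Fixpoint after 3 passes: D(Z) = {2}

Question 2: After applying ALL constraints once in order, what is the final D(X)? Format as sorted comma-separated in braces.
Constraint 1 (X != Z) on D(X)={2,3,4,5,6} D(Z)={2,5,6}: no change
Constraint 2 (X + Z = W) on D(X)={2,3,4,5,6} D(Z)={2,5,6} D(W)={2,3,4,5}: X {2,3,4,5,6}->{2,3}; Z {2,5,6}->{2}; W {2,3,4,5}->{4,5}
Constraint 3 (U + X = W) on D(U)={2,3,4,5,6} D(X)={2,3} D(W)={4,5}: U {2,3,4,5,6}->{2,3}
So after all 3 constraints: D(X) = {2,3}

Answer: {2,3}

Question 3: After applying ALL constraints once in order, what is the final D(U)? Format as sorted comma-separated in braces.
Answer: {2,3}

Derivation:
Constraint 1 (X != Z) on D(X)={2,3,4,5,6} D(Z)={2,5,6}: no change
Constraint 2 (X + Z = W) on D(X)={2,3,4,5,6} D(Z)={2,5,6} D(W)={2,3,4,5}: X {2,3,4,5,6}->{2,3}; Z {2,5,6}->{2}; W {2,3,4,5}->{4,5}
Constraint 3 (U + X = W) on D(U)={2,3,4,5,6} D(X)={2,3} D(W)={4,5}: U {2,3,4,5,6}->{2,3}
So after all 3 constraints: D(U) = {2,3}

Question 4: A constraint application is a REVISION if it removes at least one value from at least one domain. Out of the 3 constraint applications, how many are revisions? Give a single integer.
Constraint 1 (X != Z) on D(X)={2,3,4,5,6} D(Z)={2,5,6}: no change => not a revision
Constraint 2 (X + Z = W) on D(X)={2,3,4,5,6} D(Z)={2,5,6} D(W)={2,3,4,5}: X {2,3,4,5,6}->{2,3}; Z {2,5,6}->{2}; W {2,3,4,5}->{4,5} => REVISION
Constraint 3 (U + X = W) on D(U)={2,3,4,5,6} D(X)={2,3} D(W)={4,5}: U {2,3,4,5,6}->{2,3} => REVISION
Total revisions = 2

Answer: 2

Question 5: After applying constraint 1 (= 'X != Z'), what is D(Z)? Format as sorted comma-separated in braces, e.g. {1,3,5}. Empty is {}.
Answer: {2,5,6}

Derivation:
Constraint 1 (X != Z) on D(X)={2,3,4,5,6} D(Z)={2,5,6}: no change
So after constraint 1: D(Z) = {2,5,6}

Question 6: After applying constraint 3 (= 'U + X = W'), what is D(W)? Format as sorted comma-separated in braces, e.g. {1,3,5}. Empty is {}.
Answer: {4,5}

Derivation:
Constraint 1 (X != Z) on D(X)={2,3,4,5,6} D(Z)={2,5,6}: no change
Constraint 2 (X + Z = W) on D(X)={2,3,4,5,6} D(Z)={2,5,6} D(W)={2,3,4,5}: X {2,3,4,5,6}->{2,3}; Z {2,5,6}->{2}; W {2,3,4,5}->{4,5}
Constraint 3 (U + X = W) on D(U)={2,3,4,5,6} D(X)={2,3} D(W)={4,5}: U {2,3,4,5,6}->{2,3}
So after constraint 3: D(W) = {4,5}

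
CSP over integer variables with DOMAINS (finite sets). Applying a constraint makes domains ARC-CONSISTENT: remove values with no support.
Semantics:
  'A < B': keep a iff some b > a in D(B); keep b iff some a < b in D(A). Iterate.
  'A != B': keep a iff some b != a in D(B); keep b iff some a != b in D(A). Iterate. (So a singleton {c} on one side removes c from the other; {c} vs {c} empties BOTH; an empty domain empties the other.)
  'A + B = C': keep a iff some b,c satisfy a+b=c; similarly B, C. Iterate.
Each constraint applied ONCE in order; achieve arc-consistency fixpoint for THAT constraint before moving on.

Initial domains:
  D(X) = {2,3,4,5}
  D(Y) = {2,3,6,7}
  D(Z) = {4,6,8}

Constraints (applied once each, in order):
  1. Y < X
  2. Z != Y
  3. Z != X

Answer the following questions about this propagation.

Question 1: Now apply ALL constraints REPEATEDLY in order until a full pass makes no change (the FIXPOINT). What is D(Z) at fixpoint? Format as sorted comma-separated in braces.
pass 0 (initial): D(Z)={4,6,8}
pass 1: X {2,3,4,5}->{3,4,5}; Y {2,3,6,7}->{2,3}
pass 2: no change
Fixpoint after 2 passes: D(Z) = {4,6,8}

Answer: {4,6,8}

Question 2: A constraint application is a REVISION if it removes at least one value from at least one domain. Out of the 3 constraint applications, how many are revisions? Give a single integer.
Answer: 1

Derivation:
Constraint 1 (Y < X) on D(Y)={2,3,6,7} D(X)={2,3,4,5}: Y {2,3,6,7}->{2,3}; X {2,3,4,5}->{3,4,5} => REVISION
Constraint 2 (Z != Y) on D(Z)={4,6,8} D(Y)={2,3}: no change => not a revision
Constraint 3 (Z != X) on D(Z)={4,6,8} D(X)={3,4,5}: no change => not a revision
Total revisions = 1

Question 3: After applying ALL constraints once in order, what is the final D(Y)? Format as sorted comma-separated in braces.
Answer: {2,3}

Derivation:
Constraint 1 (Y < X) on D(Y)={2,3,6,7} D(X)={2,3,4,5}: Y {2,3,6,7}->{2,3}; X {2,3,4,5}->{3,4,5}
Constraint 2 (Z != Y) on D(Z)={4,6,8} D(Y)={2,3}: no change
Constraint 3 (Z != X) on D(Z)={4,6,8} D(X)={3,4,5}: no change
So after all 3 constraints: D(Y) = {2,3}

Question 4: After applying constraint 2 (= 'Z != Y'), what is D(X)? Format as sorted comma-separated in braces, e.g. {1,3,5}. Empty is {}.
Constraint 1 (Y < X) on D(Y)={2,3,6,7} D(X)={2,3,4,5}: Y {2,3,6,7}->{2,3}; X {2,3,4,5}->{3,4,5}
Constraint 2 (Z != Y) on D(Z)={4,6,8} D(Y)={2,3}: no change
So after constraint 2: D(X) = {3,4,5}

Answer: {3,4,5}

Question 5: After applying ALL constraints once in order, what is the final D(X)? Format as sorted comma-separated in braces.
Answer: {3,4,5}

Derivation:
Constraint 1 (Y < X) on D(Y)={2,3,6,7} D(X)={2,3,4,5}: Y {2,3,6,7}->{2,3}; X {2,3,4,5}->{3,4,5}
Constraint 2 (Z != Y) on D(Z)={4,6,8} D(Y)={2,3}: no change
Constraint 3 (Z != X) on D(Z)={4,6,8} D(X)={3,4,5}: no change
So after all 3 constraints: D(X) = {3,4,5}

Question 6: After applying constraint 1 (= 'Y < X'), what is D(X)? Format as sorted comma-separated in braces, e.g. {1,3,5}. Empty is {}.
Constraint 1 (Y < X) on D(Y)={2,3,6,7} D(X)={2,3,4,5}: Y {2,3,6,7}->{2,3}; X {2,3,4,5}->{3,4,5}
So after constraint 1: D(X) = {3,4,5}

Answer: {3,4,5}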